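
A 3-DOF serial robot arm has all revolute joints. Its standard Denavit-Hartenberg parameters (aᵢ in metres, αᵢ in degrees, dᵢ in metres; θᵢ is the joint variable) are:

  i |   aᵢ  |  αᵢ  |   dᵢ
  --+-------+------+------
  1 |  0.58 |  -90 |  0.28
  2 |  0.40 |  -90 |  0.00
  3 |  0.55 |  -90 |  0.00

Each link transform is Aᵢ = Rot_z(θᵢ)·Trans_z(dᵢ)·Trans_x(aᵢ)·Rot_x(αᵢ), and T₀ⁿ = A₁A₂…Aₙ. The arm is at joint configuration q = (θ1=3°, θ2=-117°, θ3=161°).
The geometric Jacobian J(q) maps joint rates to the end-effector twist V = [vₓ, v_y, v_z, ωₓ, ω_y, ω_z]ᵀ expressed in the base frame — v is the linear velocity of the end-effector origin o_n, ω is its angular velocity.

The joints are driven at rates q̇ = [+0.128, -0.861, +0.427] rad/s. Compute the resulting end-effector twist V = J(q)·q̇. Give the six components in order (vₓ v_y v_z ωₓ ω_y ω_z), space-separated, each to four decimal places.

0.1336 0.3107 -0.0212 0.4250 -0.8399 0.3219

o_n = [0.6430, -0.1456, 0.1730]
J₁: ẑ×o_n = [0.1456, 0.6430, -0.0000], ω = ẑ
J2: z=[-0.0523, 0.9986, 0.0000] o=[0.5792, 0.0304, 0.2800] → [-0.1068, -0.0056, -0.0545, -0.0523, 0.9986, 0.0000]
J3: z=[0.8898, 0.0466, 0.4540] o=[0.3979, 0.0209, 0.6364] → [0.0540, 0.5236, -0.1595, 0.8898, 0.0466, 0.4540]
V = J·q̇ = [0.1336, 0.3107, -0.0212, 0.4250, -0.8399, 0.3219]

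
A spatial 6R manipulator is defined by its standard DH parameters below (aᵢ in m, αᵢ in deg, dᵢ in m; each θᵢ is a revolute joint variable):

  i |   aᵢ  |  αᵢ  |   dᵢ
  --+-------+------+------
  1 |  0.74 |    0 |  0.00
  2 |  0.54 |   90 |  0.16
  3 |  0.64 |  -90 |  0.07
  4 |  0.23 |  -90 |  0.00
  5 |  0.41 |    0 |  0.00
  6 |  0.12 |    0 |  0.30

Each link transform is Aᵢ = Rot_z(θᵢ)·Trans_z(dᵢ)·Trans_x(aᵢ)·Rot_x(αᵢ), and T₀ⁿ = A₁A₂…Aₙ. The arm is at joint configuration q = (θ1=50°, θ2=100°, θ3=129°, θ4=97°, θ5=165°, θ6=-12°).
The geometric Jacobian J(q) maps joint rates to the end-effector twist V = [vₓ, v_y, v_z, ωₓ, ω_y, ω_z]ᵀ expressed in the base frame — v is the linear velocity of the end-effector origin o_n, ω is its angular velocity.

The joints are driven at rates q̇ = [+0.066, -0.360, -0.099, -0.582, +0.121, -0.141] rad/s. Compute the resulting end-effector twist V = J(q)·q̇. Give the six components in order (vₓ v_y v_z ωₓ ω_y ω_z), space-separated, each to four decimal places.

o_n = [0.2933, 1.1080, 0.5529]
J₁: ẑ×o_n = [-1.1080, 0.2933, 0.0000], ω = ẑ
J2: z=[0.0000, 0.0000, 1.0000] o=[0.4757, 0.5669, 0.0000] → [-0.5412, -0.1823, 0.0000, 0.0000, 0.0000, 1.0000]
J3: z=[0.5000, 0.8660, 0.0000] o=[0.0080, 0.8369, 0.1600] → [0.3402, -0.1964, -0.1115, 0.5000, 0.8660, 0.0000]
J4: z=[0.6730, -0.3886, -0.6293] o=[0.3918, 0.6961, 0.6574] → [0.2998, 0.1323, 0.2390, 0.6730, -0.3886, -0.6293]
J5: z=[-0.4800, 0.4179, -0.7714] o=[0.2624, 0.5072, 0.6356] → [0.4289, -0.0635, -0.3013, -0.4800, 0.4179, -0.7714]
J6: z=[-0.4800, 0.4179, -0.7714] o=[0.4138, 0.8737, 0.7399] → [0.1026, 0.0032, -0.0621, -0.4800, 0.4179, -0.7714]
V = J·q̇ = [-0.0491, 0.0193, -0.1557, -0.4316, 0.1321, 0.0877]

-0.0491 0.0193 -0.1557 -0.4316 0.1321 0.0877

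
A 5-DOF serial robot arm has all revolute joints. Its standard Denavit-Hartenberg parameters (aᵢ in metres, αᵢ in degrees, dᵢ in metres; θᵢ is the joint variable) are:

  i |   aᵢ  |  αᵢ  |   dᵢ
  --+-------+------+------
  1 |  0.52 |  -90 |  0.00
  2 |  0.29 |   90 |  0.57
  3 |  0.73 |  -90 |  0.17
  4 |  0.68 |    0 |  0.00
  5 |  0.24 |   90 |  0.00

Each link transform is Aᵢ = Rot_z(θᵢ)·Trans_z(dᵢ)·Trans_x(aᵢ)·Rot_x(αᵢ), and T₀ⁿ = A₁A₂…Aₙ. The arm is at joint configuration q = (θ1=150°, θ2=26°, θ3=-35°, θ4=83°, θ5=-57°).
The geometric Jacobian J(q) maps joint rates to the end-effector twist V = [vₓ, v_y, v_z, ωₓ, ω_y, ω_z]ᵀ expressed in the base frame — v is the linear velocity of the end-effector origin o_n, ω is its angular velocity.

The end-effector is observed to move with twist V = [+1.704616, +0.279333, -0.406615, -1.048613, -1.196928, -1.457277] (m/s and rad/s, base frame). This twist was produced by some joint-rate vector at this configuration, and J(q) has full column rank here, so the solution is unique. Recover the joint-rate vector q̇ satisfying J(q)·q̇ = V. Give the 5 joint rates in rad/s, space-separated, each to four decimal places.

-0.5430 0.5910 -0.6860 0.2640 0.9200

o_n = [-1.0903, 0.6525, -1.0449]
J₁: ẑ×o_n = [-0.6525, -1.0903, 0.0000], ω = ẑ
J2: z=[-0.5000, -0.8660, 0.0000] o=[-0.4503, 0.2600, 0.0000] → [0.9049, -0.5224, -0.7505, -0.5000, -0.8660, 0.0000]
J3: z=[-0.3796, 0.2192, 0.8988] o=[-0.9611, -0.1033, -0.1271] → [-0.8805, -0.4646, -0.2586, -0.3796, 0.2192, 0.8988]
J4: z=[-0.8560, -0.4516, -0.2514] o=[-1.2817, 0.5653, -0.2365] → [0.3870, -0.7402, 0.0118, -0.8560, -0.4516, -0.2514]
J5: z=[-0.8560, -0.4516, -0.2514] o=[-1.0545, 0.4890, -0.8729] → [0.1188, -0.1383, -0.1561, -0.8560, -0.4516, -0.2514]
q̇ = J⁺·V = [-0.5430, 0.5910, -0.6860, 0.2640, 0.9200]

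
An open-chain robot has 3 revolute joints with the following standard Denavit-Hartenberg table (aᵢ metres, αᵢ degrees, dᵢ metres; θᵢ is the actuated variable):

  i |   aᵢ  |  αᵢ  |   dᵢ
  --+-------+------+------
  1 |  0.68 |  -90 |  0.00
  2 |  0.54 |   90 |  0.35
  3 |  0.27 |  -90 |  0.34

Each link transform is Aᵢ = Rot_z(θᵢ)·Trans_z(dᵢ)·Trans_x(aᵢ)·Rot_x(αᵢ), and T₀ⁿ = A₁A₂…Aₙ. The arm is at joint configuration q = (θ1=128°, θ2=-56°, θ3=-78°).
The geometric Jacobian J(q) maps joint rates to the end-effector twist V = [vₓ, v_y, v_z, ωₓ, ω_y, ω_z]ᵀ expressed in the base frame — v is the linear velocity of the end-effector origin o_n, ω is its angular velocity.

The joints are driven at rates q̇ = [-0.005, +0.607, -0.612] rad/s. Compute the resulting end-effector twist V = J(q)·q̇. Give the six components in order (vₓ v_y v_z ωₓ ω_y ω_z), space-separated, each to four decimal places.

-0.1704 0.2799 -0.1652 -0.7907 0.0261 -0.3472

o_n = [-0.5180, 0.5235, 0.6843]
J₁: ẑ×o_n = [-0.5235, -0.5180, 0.0000], ω = ẑ
J2: z=[-0.7880, -0.6157, 0.0000] o=[-0.4186, 0.5358, 0.0000] → [-0.4213, 0.5393, -0.0515, -0.7880, -0.6157, 0.0000]
J3: z=[0.5104, -0.6533, 0.5592] o=[-0.8804, 0.5583, 0.4477] → [-0.1352, 0.0818, 0.2189, 0.5104, -0.6533, 0.5592]
V = J·q̇ = [-0.1704, 0.2799, -0.1652, -0.7907, 0.0261, -0.3472]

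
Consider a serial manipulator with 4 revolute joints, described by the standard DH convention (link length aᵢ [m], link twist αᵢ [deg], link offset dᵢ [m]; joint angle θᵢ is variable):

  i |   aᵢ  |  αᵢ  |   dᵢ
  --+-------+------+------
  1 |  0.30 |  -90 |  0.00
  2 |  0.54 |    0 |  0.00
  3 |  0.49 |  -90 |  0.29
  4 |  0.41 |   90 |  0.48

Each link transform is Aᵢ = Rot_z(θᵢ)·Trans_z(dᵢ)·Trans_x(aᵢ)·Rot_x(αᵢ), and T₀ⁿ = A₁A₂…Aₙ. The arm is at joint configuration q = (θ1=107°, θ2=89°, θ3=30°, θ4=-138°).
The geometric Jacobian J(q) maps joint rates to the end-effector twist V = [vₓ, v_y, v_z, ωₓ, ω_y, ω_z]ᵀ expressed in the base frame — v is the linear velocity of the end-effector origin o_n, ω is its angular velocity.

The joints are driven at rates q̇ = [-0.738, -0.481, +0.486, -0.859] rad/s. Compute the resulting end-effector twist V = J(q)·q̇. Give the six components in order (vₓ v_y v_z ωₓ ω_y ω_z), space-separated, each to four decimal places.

o_n = [-0.4811, -0.3565, -0.4693]
J₁: ẑ×o_n = [0.3565, -0.4811, 0.0000], ω = ẑ
J2: z=[-0.9563, -0.2924, 0.0000] o=[-0.0877, 0.2869, 0.0000] → [0.1372, -0.4488, 0.5002, -0.9563, -0.2924, 0.0000]
J3: z=[-0.9563, -0.2924, 0.0000] o=[-0.0905, 0.2959, -0.5399] → [-0.0207, 0.0675, 0.5097, -0.9563, -0.2924, 0.0000]
J4: z=[0.2557, -0.8364, 0.4848] o=[-0.2983, -0.0161, -0.9685] → [-0.2525, -0.2163, -0.2399, 0.2557, -0.8364, 0.4848]
V = J·q̇ = [-0.1222, 0.7896, 0.2132, -0.2244, 0.7170, -1.1545]

-0.1222 0.7896 0.2132 -0.2244 0.7170 -1.1545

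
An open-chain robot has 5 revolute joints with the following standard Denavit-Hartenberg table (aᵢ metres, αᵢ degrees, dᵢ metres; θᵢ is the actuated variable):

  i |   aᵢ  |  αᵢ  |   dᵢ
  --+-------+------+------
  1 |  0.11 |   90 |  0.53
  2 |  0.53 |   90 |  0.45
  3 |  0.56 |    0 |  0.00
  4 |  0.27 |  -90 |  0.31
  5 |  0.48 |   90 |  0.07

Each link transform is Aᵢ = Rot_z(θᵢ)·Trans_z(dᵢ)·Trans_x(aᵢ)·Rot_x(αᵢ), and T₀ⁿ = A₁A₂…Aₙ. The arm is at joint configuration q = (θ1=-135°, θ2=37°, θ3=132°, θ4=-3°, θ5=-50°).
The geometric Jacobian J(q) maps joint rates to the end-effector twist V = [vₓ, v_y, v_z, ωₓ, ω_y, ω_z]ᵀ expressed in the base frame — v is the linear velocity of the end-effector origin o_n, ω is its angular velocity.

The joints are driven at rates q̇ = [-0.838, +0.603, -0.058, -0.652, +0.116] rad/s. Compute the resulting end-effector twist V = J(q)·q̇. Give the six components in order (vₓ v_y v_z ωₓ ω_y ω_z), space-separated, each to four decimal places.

o_n = [-1.1168, 0.6817, -0.1696]
J₁: ẑ×o_n = [-0.6817, -1.1168, 0.0000], ω = ẑ
J2: z=[-0.7071, 0.7071, 0.0000] o=[-0.0778, -0.0778, 0.5300] → [-0.4947, -0.4947, 0.1977, -0.7071, 0.7071, 0.0000]
J3: z=[-0.4255, -0.4255, -0.7986] o=[-0.6953, -0.0589, 0.8490] → [1.0249, -0.0968, -0.4945, -0.4255, -0.4255, -0.7986]
J4: z=[-0.4255, -0.4255, -0.7986] o=[-0.7779, 0.4470, 0.6235] → [0.5249, -0.0669, -0.2441, -0.4255, -0.4255, -0.7986]
J5: z=[0.8839, -0.0061, -0.4677] o=[-0.9623, 0.5594, 0.2736] → [0.0599, 0.4640, 0.1071, 0.8839, -0.0061, -0.4677]
V = J·q̇ = [-0.1218, 0.7406, 0.3194, -0.0217, 0.7278, -0.3252]

-0.1218 0.7406 0.3194 -0.0217 0.7278 -0.3252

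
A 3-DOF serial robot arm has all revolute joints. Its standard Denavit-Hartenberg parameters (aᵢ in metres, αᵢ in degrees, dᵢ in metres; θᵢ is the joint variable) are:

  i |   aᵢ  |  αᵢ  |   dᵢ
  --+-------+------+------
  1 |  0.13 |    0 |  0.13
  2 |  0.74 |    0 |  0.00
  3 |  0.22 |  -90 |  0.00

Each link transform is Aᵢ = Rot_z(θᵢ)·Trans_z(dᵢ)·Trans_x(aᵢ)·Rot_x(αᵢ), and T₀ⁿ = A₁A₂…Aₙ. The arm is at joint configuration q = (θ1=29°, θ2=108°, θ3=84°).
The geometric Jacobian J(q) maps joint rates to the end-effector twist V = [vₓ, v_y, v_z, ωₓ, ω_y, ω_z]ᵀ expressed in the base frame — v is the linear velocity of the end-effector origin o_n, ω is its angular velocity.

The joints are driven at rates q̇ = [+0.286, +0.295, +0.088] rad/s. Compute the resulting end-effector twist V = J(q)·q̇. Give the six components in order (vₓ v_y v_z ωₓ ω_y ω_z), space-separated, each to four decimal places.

o_n = [-0.5935, 0.4234, 0.1300]
J₁: ẑ×o_n = [-0.4234, -0.5935, 0.0000], ω = ẑ
J2: z=[0.0000, 0.0000, 1.0000] o=[0.1137, 0.0630, 0.1300] → [-0.3603, -0.7072, 0.0000, 0.0000, 0.0000, 1.0000]
J3: z=[0.0000, 0.0000, 1.0000] o=[-0.4275, 0.5677, 0.1300] → [0.1443, -0.1660, 0.0000, 0.0000, 0.0000, 1.0000]
V = J·q̇ = [-0.2147, -0.3930, 0.0000, 0.0000, 0.0000, 0.6690]

-0.2147 -0.3930 0.0000 0.0000 0.0000 0.6690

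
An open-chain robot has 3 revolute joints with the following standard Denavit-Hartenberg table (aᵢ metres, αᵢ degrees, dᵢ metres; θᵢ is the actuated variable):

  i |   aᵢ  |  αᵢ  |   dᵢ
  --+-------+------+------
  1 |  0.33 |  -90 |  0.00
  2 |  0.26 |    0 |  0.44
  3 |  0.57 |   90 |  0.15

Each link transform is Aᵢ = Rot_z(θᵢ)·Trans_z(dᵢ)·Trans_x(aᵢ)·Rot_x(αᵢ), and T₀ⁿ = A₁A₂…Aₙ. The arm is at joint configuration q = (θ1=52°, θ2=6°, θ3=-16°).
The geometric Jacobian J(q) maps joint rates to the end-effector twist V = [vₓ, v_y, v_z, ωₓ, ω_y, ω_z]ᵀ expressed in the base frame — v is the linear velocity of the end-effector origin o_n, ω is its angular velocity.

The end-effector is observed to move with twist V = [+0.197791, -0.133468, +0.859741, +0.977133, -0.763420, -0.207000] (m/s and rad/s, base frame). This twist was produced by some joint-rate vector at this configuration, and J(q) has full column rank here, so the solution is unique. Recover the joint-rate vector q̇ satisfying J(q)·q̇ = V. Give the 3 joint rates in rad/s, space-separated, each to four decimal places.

o_n = [0.2430, 1.2694, 0.0718]
J₁: ẑ×o_n = [-1.2694, 0.2430, 0.0000], ω = ẑ
J2: z=[-0.7880, 0.6157, 0.0000] o=[0.2032, 0.2600, 0.0000] → [0.0442, 0.0566, -0.8199, -0.7880, 0.6157, 0.0000]
J3: z=[-0.7880, 0.6157, 0.0000] o=[0.0156, 0.7347, -0.0272] → [0.0609, 0.0780, -0.5613, -0.7880, 0.6157, 0.0000]
q̇ = J⁺·V = [-0.2070, -0.6330, -0.6070]

-0.2070 -0.6330 -0.6070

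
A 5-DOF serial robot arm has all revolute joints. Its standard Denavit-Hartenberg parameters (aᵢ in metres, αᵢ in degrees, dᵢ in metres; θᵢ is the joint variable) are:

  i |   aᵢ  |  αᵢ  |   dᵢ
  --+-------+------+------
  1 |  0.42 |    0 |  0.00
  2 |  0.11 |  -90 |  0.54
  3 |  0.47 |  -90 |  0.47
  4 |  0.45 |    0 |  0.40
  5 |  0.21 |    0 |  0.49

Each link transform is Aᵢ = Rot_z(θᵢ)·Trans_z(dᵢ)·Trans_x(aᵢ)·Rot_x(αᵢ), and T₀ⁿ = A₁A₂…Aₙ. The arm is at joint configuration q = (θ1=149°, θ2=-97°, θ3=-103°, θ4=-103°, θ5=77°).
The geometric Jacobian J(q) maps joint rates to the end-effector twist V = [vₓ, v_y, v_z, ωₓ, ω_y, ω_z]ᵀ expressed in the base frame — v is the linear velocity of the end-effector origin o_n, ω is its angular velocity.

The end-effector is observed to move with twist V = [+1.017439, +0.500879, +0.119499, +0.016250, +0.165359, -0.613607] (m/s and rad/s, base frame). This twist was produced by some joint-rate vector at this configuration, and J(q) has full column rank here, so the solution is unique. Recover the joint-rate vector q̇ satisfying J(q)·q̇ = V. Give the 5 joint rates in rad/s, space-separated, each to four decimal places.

o_n = [-0.6240, 1.5035, 1.2834]
J₁: ẑ×o_n = [-1.5035, -0.6240, 0.0000], ω = ẑ
J2: z=[0.0000, 0.0000, 1.0000] o=[-0.3600, 0.2163, 0.0000] → [-1.2872, -0.2640, 0.0000, 0.0000, 0.0000, 1.0000]
J3: z=[-0.7880, 0.6157, 0.0000] o=[-0.2923, 0.3030, 0.5400] → [0.4577, 0.5858, -0.7418, -0.7880, 0.6157, 0.0000]
J4: z=[0.5999, 0.7678, 0.2250] o=[-0.7277, 0.5090, 0.9980] → [-0.0045, -0.1479, 0.5169, 0.5999, 0.7678, 0.2250]
J5: z=[0.5999, 0.7678, 0.2250] o=[-0.8193, 1.1041, 0.9893] → [0.1360, -0.1325, 0.0897, 0.5999, 0.7678, 0.2250]
q̇ = J⁺·V = [-0.8430, 0.1970, 0.0890, 0.4040, -0.2600]

-0.8430 0.1970 0.0890 0.4040 -0.2600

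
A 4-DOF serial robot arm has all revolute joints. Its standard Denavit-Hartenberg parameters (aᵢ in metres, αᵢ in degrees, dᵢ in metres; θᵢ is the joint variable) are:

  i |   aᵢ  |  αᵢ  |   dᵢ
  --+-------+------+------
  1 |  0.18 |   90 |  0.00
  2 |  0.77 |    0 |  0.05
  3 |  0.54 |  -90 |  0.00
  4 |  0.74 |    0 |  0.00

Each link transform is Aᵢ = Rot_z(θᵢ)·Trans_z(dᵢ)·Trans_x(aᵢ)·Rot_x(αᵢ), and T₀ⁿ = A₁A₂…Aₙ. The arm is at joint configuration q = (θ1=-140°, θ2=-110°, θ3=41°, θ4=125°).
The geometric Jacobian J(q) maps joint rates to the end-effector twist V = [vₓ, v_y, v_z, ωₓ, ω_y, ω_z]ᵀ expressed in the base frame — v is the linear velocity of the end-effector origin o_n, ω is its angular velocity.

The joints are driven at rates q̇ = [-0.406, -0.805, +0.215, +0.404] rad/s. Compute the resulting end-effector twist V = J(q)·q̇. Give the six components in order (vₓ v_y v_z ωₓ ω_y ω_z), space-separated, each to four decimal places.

0.2899 0.4449 0.4162 0.0903 -0.6944 -0.2612

o_n = [0.3896, -0.3991, -0.8314]
J₁: ẑ×o_n = [0.3991, 0.3896, -0.0000], ω = ẑ
J2: z=[-0.6428, 0.7660, 0.0000] o=[-0.1379, -0.1157, 0.0000] → [-0.6369, -0.5344, -0.2219, -0.6428, 0.7660, 0.0000]
J3: z=[-0.6428, 0.7660, 0.0000] o=[0.0317, 0.0919, -0.7236] → [-0.0826, -0.0693, 0.0414, -0.6428, 0.7660, 0.0000]
J4: z=[-0.7152, -0.6001, 0.3584] o=[-0.1165, -0.0325, -1.2277] → [-0.1064, 0.4648, 0.5659, -0.7152, -0.6001, 0.3584]
V = J·q̇ = [0.2899, 0.4449, 0.4162, 0.0903, -0.6944, -0.2612]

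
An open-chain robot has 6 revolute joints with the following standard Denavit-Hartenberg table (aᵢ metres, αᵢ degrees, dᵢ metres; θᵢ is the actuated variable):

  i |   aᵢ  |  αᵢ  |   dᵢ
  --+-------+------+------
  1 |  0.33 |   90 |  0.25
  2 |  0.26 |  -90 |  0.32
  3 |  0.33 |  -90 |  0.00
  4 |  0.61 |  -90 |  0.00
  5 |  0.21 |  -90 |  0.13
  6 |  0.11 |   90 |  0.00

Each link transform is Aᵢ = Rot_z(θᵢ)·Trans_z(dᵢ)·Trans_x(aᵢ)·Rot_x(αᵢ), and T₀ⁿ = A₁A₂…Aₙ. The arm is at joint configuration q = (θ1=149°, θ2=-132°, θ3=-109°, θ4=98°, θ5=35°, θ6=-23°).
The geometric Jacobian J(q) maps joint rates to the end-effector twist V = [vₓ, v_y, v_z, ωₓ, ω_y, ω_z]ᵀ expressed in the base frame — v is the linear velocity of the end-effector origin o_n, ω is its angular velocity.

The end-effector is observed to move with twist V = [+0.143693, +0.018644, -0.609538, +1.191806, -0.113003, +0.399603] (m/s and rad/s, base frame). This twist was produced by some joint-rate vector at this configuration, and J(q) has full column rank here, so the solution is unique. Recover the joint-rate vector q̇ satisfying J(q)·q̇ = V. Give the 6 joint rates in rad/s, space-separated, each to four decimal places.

o_n = [0.4461, 0.0797, 0.7485]
J₁: ẑ×o_n = [-0.0797, 0.4461, 0.0000], ω = ẑ
J2: z=[0.5150, 0.8572, 0.0000] o=[-0.2829, 0.1700, 0.2500] → [0.4273, -0.2568, -0.6713, 0.5150, 0.8572, 0.0000]
J3: z=[-0.6370, 0.3827, -0.6691] o=[0.0311, 0.3547, 0.0568] → [0.0808, 0.1629, 0.0163, -0.6370, 0.3827, -0.6691]
J4: z=[0.7100, -0.0468, -0.7027] o=[0.1302, 0.6591, 0.1366] → [-0.4357, -0.6565, -0.3966, 0.7100, -0.0468, -0.7027]
J5: z=[-0.3860, -0.8604, -0.3327] o=[0.4895, 0.3496, 0.5203] → [-0.2862, 0.1025, 0.0669, -0.3860, -0.8604, -0.3327]
J6: z=[-0.9194, 0.3294, 0.2148] o=[0.4551, 0.1561, 0.6699] → [0.0423, 0.0704, 0.0732, -0.9194, 0.3294, 0.2148]
q̇ = J⁺·V = [0.5700, 0.8970, -0.2530, -0.0630, 0.5690, -0.9060]

0.5700 0.8970 -0.2530 -0.0630 0.5690 -0.9060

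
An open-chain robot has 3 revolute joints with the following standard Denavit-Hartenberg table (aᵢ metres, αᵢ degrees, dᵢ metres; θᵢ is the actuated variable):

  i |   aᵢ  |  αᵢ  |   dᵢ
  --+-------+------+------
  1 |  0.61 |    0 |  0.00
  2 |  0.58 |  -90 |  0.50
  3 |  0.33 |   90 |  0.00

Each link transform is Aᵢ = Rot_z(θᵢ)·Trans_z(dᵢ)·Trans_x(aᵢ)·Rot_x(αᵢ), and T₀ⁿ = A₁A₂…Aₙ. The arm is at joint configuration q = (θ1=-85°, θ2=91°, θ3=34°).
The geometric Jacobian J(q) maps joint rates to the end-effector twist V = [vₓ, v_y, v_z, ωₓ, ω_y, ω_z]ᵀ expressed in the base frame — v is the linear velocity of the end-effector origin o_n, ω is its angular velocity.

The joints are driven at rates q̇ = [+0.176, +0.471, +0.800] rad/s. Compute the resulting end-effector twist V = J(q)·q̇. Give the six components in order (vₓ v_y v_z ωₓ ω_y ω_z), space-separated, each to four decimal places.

-0.0976 0.5432 -0.2189 -0.0836 0.7956 0.6470

o_n = [0.9021, -0.5185, 0.3155]
J₁: ẑ×o_n = [0.5185, 0.9021, -0.0000], ω = ẑ
J2: z=[0.0000, 0.0000, 1.0000] o=[0.0532, -0.6077, 0.0000] → [-0.0892, 0.8489, 0.0000, 0.0000, 0.0000, 1.0000]
J3: z=[-0.1045, 0.9945, 0.0000] o=[0.6300, -0.5471, 0.5000] → [-0.1835, -0.0193, -0.2736, -0.1045, 0.9945, 0.0000]
V = J·q̇ = [-0.0976, 0.5432, -0.2189, -0.0836, 0.7956, 0.6470]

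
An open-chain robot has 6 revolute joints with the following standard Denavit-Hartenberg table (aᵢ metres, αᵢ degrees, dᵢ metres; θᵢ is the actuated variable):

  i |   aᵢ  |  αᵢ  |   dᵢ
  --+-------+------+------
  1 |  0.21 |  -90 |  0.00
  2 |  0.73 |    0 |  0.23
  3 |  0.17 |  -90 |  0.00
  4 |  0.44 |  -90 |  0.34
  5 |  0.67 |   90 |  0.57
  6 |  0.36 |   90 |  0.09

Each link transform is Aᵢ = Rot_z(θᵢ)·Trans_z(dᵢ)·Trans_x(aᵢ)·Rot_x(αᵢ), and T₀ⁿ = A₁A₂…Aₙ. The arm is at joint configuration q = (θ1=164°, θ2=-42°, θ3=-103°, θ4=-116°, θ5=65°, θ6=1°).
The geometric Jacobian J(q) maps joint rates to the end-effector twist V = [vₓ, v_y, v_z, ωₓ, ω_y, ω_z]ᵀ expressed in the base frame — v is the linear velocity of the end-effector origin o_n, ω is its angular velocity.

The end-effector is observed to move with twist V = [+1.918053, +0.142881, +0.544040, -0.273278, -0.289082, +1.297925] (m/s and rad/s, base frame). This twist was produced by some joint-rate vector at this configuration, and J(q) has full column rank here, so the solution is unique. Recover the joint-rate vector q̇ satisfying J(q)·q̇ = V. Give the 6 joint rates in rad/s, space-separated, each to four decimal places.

o_n = [-0.5758, -1.2316, 0.1875]
J₁: ẑ×o_n = [1.2316, -0.5758, 0.0000], ω = ẑ
J2: z=[-0.2756, -0.9613, 0.0000] o=[-0.2019, 0.0579, 0.0000] → [-0.1802, 0.0517, -0.0040, -0.2756, -0.9613, 0.0000]
J3: z=[-0.2756, -0.9613, 0.0000] o=[-0.7867, -0.0137, 0.4885] → [0.2893, -0.0830, 0.5385, -0.2756, -0.9613, 0.0000]
J4: z=[-0.5514, 0.1581, 0.8192] o=[-0.6529, -0.0521, 0.5860] → [0.9033, -0.1565, 0.6382, -0.5514, 0.1581, 0.8192]
J5: z=[0.5869, -0.6243, 0.5155] o=[-1.1012, -0.3349, 0.7539] → [0.8159, 0.6033, -0.1982, 0.5869, -0.6243, 0.5155]
J6: z=[-0.7704, -0.6265, 0.1183] o=[-0.5998, -1.0034, 0.4791] → [0.2097, -0.2218, 0.1909, -0.7704, -0.6265, 0.1183]
q̇ = J⁺·V = [0.1170, -0.7930, 0.1700, 0.7710, 0.9020, 0.7130]

0.1170 -0.7930 0.1700 0.7710 0.9020 0.7130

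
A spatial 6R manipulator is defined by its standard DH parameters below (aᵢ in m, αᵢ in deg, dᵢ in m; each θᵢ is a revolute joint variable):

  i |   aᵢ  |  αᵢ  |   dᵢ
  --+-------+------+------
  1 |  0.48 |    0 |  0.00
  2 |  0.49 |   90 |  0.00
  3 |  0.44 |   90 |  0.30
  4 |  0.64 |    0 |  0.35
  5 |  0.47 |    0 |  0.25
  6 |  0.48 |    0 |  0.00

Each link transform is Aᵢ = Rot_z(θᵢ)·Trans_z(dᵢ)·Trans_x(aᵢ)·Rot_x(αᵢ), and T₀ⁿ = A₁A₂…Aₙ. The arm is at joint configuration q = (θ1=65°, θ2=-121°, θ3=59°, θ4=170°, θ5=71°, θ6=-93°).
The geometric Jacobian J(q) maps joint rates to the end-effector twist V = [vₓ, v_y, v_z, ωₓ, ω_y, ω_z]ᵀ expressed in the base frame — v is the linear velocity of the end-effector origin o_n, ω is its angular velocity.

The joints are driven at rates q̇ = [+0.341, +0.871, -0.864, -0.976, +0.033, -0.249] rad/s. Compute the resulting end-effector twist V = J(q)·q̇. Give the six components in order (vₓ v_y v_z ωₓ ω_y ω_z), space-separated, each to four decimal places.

-0.9684 0.1884 -0.0566 0.1449 1.3302 1.8259

o_n = [0.3159, -0.1875, -1.0164]
J₁: ẑ×o_n = [0.1875, 0.3159, -0.0000], ω = ẑ
J2: z=[0.0000, 0.0000, 1.0000] o=[0.2029, 0.4350, 0.0000] → [0.6225, 0.1130, -0.0000, 0.0000, 0.0000, 1.0000]
J3: z=[-0.8290, -0.5592, 0.0000] o=[0.4769, 0.0288, 0.0000] → [0.5683, -0.8426, 0.0893, -0.8290, -0.5592, 0.0000]
J4: z=[0.4793, -0.7106, -0.5150] o=[0.3549, -0.3268, 0.3772] → [1.0620, 0.6880, 0.0391, 0.4793, -0.7106, -0.5150]
J5: z=[0.4793, -0.7106, -0.5150] o=[0.2490, -0.3686, -0.3434] → [0.5715, 0.2881, 0.1343, 0.4793, -0.7106, -0.5150]
J6: z=[0.4793, -0.7106, -0.5150] o=[0.6440, -0.2191, -0.6674] → [0.2642, 0.3362, -0.2180, 0.4793, -0.7106, -0.5150]
V = J·q̇ = [-0.9684, 0.1884, -0.0566, 0.1449, 1.3302, 1.8259]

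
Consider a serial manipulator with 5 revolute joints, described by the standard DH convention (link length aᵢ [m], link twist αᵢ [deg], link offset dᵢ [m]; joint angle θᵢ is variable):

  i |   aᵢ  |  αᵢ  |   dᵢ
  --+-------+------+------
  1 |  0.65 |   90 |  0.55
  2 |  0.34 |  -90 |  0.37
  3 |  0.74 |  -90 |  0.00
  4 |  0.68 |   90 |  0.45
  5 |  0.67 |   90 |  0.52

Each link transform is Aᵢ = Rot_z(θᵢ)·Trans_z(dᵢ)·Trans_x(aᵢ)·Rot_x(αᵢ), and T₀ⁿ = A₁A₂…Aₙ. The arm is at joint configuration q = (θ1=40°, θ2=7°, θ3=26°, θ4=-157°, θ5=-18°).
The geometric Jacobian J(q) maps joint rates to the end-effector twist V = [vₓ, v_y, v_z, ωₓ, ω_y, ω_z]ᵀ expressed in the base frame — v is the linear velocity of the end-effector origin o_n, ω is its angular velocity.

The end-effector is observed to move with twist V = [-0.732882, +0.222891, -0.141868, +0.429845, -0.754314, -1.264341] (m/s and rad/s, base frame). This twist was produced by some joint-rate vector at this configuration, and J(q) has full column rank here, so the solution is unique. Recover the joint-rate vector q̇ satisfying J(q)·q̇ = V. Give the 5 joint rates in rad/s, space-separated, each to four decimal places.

o_n = [0.4982, -0.1665, 0.5402]
J₁: ẑ×o_n = [0.1665, 0.4982, -0.0000], ω = ẑ
J2: z=[0.6428, -0.7660, 0.0000] o=[0.4979, 0.4178, 0.5500] → [0.0075, 0.0063, -0.3754, 0.6428, -0.7660, 0.0000]
J3: z=[-0.0934, -0.0783, 0.9925] o=[0.9943, 0.3513, 0.5914] → [0.5180, -0.4971, 0.0095, -0.0934, -0.0783, 0.9925]
J4: z=[-0.9110, 0.4088, -0.0534] o=[1.2915, 1.0241, 0.6725] → [-0.1177, -0.0782, 1.4091, -0.9110, 0.4088, -0.0534]
J5: z=[-0.0710, -0.2832, -0.9564] o=[0.6053, 0.6182, 0.8436] → [-0.6646, 0.0809, 0.0254, -0.0710, -0.2832, -0.9564]
q̇ = J⁺·V = [-0.1280, 0.8370, -0.4710, 0.1130, 0.6930]

-0.1280 0.8370 -0.4710 0.1130 0.6930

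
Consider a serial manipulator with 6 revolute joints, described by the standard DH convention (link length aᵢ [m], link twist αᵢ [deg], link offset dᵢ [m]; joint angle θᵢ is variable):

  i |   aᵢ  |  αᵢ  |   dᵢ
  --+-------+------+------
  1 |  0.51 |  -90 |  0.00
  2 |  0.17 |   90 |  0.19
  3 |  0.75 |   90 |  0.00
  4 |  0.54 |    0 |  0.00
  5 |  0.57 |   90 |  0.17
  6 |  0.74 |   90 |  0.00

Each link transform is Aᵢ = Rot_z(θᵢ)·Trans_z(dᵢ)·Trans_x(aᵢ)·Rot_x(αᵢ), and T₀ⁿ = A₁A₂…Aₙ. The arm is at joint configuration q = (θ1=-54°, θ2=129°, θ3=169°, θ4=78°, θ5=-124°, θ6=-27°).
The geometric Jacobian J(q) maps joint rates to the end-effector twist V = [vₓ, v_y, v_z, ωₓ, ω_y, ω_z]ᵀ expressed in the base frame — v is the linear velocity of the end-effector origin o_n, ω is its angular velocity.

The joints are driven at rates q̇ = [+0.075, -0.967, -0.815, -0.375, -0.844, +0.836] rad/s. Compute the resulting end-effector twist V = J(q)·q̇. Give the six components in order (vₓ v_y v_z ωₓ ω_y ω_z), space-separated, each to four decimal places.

o_n = [0.9960, -0.7676, 1.4259]
J₁: ẑ×o_n = [0.7676, 0.9960, -0.0000], ω = ẑ
J2: z=[0.8090, 0.5878, 0.0000] o=[0.2998, -0.4126, 0.0000] → [0.8381, -1.1536, -0.6964, 0.8090, 0.5878, 0.0000]
J3: z=[0.4568, -0.6287, -0.6293] o=[0.3906, -0.2144, -0.1321] → [-1.3277, -1.0927, 0.1279, 0.4568, -0.6287, -0.6293]
J4: z=[0.7236, 0.6741, -0.1483] o=[0.7787, -0.5051, 0.4400] → [0.6257, -0.7455, -0.3364, 0.7236, 0.6741, -0.1483]
J5: z=[0.7236, 0.6741, -0.1483] o=[1.0781, -0.8807, 0.1933] → [0.8477, -0.8797, 0.1372, 0.7236, 0.6741, -0.1483]
J6: z=[-0.6896, 0.7156, -0.1116] o=[1.2187, -0.6618, 0.7282] → [0.4875, 0.5060, 0.2323, -0.6896, 0.7156, -0.1116]
V = J·q̇ = [-0.2134, 3.5257, 0.7738, -2.6131, -0.2795, 0.6754]

-0.2134 3.5257 0.7738 -2.6131 -0.2795 0.6754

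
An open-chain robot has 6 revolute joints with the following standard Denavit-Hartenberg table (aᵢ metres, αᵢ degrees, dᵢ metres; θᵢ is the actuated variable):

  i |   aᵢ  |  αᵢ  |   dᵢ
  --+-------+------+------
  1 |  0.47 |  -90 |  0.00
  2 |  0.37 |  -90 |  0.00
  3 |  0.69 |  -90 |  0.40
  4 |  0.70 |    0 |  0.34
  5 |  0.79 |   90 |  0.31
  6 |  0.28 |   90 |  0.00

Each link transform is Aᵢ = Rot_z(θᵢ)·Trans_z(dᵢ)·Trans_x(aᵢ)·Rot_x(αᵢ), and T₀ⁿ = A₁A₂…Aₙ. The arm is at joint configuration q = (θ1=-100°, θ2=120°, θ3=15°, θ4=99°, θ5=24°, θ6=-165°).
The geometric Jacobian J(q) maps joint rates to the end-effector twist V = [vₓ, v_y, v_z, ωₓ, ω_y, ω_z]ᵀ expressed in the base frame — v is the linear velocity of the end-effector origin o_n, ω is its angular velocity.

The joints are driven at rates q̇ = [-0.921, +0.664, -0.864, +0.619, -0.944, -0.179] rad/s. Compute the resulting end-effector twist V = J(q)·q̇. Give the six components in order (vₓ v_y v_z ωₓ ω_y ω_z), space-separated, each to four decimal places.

o_n = [-0.7721, -0.7226, -0.8034]
J₁: ẑ×o_n = [0.7226, -0.7721, 0.0000], ω = ẑ
J2: z=[0.9848, -0.1736, 0.0000] o=[-0.0816, -0.4629, 0.0000] → [0.1395, 0.7912, -0.3757, 0.9848, -0.1736, 0.0000]
J3: z=[0.1504, 0.8529, 0.5000] o=[-0.0495, -0.2807, -0.3204] → [-0.1909, -0.2887, 0.5498, 0.1504, 0.8529, 0.5000]
J4: z=[-0.9737, 0.0403, 0.2241] o=[-0.1073, 0.4197, -0.6976] → [0.2518, -0.2520, 1.1391, -0.9737, 0.0403, 0.2241]
J5: z=[-0.9737, 0.0403, 0.2241] o=[-0.5237, -0.2133, -0.8755] → [0.1171, 0.0145, 0.5060, -0.9737, 0.0403, 0.2241]
J6: z=[-0.2253, -0.0279, -0.9739] o=[-0.8516, -0.9899, -0.7774] → [0.2610, -0.0833, -0.0580, -0.2253, -0.0279, -0.9739]
V = J·q̇ = [-0.4093, 1.3311, -0.4867, 0.8808, -0.8603, -1.2515]

-0.4093 1.3311 -0.4867 0.8808 -0.8603 -1.2515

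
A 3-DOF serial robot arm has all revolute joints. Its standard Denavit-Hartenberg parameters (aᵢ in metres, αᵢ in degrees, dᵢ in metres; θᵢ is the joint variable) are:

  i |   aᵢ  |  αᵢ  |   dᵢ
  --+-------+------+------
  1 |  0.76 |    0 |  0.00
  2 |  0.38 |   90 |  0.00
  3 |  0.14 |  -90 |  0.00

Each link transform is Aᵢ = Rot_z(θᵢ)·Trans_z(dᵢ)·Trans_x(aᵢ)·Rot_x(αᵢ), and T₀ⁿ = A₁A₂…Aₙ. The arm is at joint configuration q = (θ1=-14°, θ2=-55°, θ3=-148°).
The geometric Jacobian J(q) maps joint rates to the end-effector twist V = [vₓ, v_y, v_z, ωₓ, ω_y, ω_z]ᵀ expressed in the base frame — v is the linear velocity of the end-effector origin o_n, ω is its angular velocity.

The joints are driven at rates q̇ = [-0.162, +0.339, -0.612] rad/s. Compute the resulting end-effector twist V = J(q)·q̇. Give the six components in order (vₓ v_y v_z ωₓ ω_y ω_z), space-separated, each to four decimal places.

o_n = [0.8311, -0.4278, -0.0742]
J₁: ẑ×o_n = [0.4278, 0.8311, -0.0000], ω = ẑ
J2: z=[0.0000, 0.0000, 1.0000] o=[0.7374, -0.1839, 0.0000] → [0.2439, 0.0936, -0.0000, 0.0000, 0.0000, 1.0000]
J3: z=[-0.9336, -0.3584, 0.0000] o=[0.8736, -0.5386, 0.0000] → [0.0266, -0.0693, -0.1187, -0.9336, -0.3584, 0.0000]
V = J·q̇ = [-0.0029, -0.0605, 0.0727, 0.5714, 0.2193, 0.1770]

-0.0029 -0.0605 0.0727 0.5714 0.2193 0.1770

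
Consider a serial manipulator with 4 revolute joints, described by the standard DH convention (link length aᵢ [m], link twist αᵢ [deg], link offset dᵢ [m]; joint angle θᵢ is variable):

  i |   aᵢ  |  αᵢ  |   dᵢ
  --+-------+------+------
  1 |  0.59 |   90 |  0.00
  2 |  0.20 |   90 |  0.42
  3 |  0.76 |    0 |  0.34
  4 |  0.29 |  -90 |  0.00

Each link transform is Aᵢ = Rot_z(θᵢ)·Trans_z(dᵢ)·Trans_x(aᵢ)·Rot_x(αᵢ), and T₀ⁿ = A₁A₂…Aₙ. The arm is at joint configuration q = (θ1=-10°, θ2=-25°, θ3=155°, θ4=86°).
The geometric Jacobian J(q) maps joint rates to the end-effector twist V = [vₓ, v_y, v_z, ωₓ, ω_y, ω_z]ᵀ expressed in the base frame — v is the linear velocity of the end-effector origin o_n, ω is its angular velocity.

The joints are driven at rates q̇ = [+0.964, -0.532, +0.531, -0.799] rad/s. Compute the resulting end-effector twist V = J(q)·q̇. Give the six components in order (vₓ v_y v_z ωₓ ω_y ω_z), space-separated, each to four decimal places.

0.2641 0.1651 0.4807 0.2039 0.5043 1.2069

o_n = [-0.2069, -0.4586, -0.0422]
J₁: ẑ×o_n = [0.4586, -0.2069, 0.0000], ω = ẑ
J2: z=[-0.1736, -0.9848, 0.0000] o=[0.5810, -0.1025, 0.0000] → [0.0415, -0.0073, -0.7141, -0.1736, -0.9848, 0.0000]
J3: z=[-0.4162, 0.0734, -0.9063] o=[0.6866, -0.5475, -0.0845] → [0.0837, 0.8274, 0.0285, -0.4162, 0.0734, -0.9063]
J4: z=[-0.4162, 0.0734, -0.9063] o=[-0.1254, -0.7305, -0.1016] → [0.2508, 0.0985, -0.1072, -0.4162, 0.0734, -0.9063]
V = J·q̇ = [0.2641, 0.1651, 0.4807, 0.2039, 0.5043, 1.2069]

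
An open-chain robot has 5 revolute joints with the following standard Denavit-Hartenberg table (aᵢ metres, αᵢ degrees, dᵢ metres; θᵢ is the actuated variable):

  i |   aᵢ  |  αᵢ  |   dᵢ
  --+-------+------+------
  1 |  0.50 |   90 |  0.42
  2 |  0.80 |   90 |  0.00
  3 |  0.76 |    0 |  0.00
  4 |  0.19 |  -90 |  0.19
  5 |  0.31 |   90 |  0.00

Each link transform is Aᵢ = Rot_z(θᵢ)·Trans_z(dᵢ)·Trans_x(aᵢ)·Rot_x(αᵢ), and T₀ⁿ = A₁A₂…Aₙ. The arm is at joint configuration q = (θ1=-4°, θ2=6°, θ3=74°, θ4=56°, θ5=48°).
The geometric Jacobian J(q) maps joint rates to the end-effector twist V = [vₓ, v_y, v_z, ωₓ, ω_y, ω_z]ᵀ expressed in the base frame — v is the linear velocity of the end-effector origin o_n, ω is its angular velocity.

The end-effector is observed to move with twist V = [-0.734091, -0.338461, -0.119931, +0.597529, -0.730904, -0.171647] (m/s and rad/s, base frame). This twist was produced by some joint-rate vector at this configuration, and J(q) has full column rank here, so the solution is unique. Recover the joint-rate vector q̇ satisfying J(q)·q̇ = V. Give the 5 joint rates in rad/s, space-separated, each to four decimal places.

o_n = [1.1704, -1.1194, 0.5390]
J₁: ẑ×o_n = [1.1194, 1.1704, -0.0000], ω = ẑ
J2: z=[-0.0698, -0.9976, 0.0000] o=[0.4988, -0.0349, 0.4200] → [-0.1187, 0.0083, 0.7457, -0.0698, -0.9976, 0.0000]
J3: z=[0.1043, -0.0073, -0.9945] o=[1.2925, -0.0904, 0.5036] → [-1.0236, 0.1177, -0.1082, 0.1043, -0.0073, -0.9945]
J4: z=[0.1043, -0.0073, -0.9945] o=[1.4493, -0.8337, 0.5255] → [-0.2842, 0.2760, -0.0318, 0.1043, -0.0073, -0.9945]
J5: z=[-0.7152, 0.6944, -0.0801] o=[1.3378, -0.9718, 0.3238] → [0.1376, 0.1673, 0.2218, -0.7152, 0.6944, -0.0801]
q̇ = J⁺·V = [-0.1200, 0.1520, 0.5860, -0.4670, -0.8330]

-0.1200 0.1520 0.5860 -0.4670 -0.8330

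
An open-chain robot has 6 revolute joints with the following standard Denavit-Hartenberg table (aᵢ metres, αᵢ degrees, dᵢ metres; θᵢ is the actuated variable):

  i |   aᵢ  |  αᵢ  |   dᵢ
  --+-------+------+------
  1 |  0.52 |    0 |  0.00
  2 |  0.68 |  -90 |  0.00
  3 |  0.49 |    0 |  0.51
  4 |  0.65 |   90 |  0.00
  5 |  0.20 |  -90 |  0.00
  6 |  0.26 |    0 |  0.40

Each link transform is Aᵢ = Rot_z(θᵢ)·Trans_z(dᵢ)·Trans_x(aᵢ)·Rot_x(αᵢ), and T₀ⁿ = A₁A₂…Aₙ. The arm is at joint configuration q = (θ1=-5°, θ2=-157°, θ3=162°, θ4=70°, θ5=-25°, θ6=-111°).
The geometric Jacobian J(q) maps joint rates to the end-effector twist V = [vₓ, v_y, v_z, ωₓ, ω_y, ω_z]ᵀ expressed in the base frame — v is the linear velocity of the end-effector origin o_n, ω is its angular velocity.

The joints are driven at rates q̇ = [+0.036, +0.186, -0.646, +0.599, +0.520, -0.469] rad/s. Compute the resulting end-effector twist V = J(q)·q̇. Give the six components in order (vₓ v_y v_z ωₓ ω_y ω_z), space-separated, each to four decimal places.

o_n = [1.2884, -0.6650, 0.4209]
J₁: ẑ×o_n = [0.6650, 1.2884, -0.0000], ω = ẑ
J2: z=[0.0000, 0.0000, 1.0000] o=[0.5180, -0.0453, 0.0000] → [0.6197, 0.7703, -0.0000, 0.0000, 0.0000, 1.0000]
J3: z=[0.3090, -0.9511, 0.0000] o=[-0.1287, -0.2555, 0.0000] → [-0.4003, -0.1301, 1.2212, 0.3090, -0.9511, 0.0000]
J4: z=[0.3090, -0.9511, 0.0000] o=[0.4721, -0.5965, -0.1514] → [-0.5443, -0.1768, 0.7551, 0.3090, -0.9511, 0.0000]
J5: z=[0.7494, 0.2435, -0.6157] o=[0.8527, -0.4728, 0.3608] → [-0.1037, -0.3132, -0.2501, 0.7494, 0.2435, -0.6157]
J6: z=[0.5275, -0.7815, 0.3330] o=[0.9327, -0.3579, 0.5036] → [0.1669, 0.1621, 0.1160, 0.5275, -0.7815, 0.3330]
V = J·q̇ = [-0.0605, -0.0712, -0.5210, 0.1278, 0.5379, -0.2543]

-0.0605 -0.0712 -0.5210 0.1278 0.5379 -0.2543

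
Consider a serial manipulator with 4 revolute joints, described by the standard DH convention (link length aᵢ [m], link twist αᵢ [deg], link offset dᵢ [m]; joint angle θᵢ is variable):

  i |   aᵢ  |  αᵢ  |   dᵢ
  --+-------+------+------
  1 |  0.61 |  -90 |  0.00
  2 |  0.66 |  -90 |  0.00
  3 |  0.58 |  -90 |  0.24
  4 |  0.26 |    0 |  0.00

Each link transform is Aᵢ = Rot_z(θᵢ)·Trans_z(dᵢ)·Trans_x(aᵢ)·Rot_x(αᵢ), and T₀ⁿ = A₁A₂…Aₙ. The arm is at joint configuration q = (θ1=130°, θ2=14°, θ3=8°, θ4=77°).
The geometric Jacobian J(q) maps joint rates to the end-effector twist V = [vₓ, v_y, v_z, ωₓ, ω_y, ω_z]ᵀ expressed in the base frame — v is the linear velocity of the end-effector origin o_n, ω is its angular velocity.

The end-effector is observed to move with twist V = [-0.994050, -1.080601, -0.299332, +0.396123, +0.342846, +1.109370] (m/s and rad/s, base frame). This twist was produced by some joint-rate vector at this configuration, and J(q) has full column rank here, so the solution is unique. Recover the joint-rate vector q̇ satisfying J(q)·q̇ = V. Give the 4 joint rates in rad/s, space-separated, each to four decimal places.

o_n = [-1.1321, 1.4874, -0.2997]
J₁: ẑ×o_n = [-1.4874, -1.1321, 0.0000], ω = ẑ
J2: z=[-0.7660, -0.6428, 0.0000] o=[-0.3921, 0.4673, 0.0000] → [0.1926, -0.2296, -1.2571, -0.7660, -0.6428, 0.0000]
J3: z=[0.1555, -0.1853, -0.9703] o=[-0.8037, 0.9579, -0.1597] → [0.5398, 0.3404, 0.0215, 0.1555, -0.1853, -0.9703]
J4: z=[0.8454, 0.5331, 0.0337] o=[-1.0628, 1.3922, -0.5315] → [0.1204, -0.1983, 0.1174, 0.8454, 0.5331, 0.0337]
q̇ = J⁺·V = [0.5940, 0.3080, -0.5020, 0.8400]

0.5940 0.3080 -0.5020 0.8400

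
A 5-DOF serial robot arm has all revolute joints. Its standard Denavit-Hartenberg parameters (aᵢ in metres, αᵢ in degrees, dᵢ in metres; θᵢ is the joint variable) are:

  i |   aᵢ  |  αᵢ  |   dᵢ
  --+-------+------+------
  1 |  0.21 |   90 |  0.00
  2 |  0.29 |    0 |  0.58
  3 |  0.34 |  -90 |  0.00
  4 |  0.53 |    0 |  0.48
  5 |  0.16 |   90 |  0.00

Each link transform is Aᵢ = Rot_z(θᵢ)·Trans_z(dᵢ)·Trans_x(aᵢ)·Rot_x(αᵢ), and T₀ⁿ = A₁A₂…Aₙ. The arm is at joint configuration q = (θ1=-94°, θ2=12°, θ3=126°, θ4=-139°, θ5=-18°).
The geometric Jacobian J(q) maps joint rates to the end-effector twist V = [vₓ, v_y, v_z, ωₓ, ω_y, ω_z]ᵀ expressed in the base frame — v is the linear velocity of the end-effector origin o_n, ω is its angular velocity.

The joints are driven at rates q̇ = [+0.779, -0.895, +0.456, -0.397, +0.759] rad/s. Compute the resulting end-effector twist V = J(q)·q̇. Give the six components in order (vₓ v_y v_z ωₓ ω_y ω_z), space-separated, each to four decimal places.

o_n = [-1.0106, -0.2566, -0.4351]
J₁: ẑ×o_n = [0.2566, -1.0106, 0.0000], ω = ẑ
J2: z=[-0.9976, 0.0698, 0.0000] o=[-0.0146, -0.2095, 0.0000] → [-0.0304, -0.4341, 0.1165, -0.9976, 0.0698, 0.0000]
J3: z=[-0.9976, 0.0698, 0.0000] o=[-0.6130, -0.4520, 0.0603] → [-0.0346, -0.4942, -0.1671, -0.9976, 0.0698, 0.0000]
J4: z=[0.0467, 0.6675, -0.7431] o=[-0.5954, -0.1999, 0.2878] → [-0.5247, 0.3423, 0.2745, 0.0467, 0.6675, -0.7431]
J5: z=[0.0467, 0.6675, -0.7431] o=[-0.9406, -0.1518, -0.3366] → [-0.1437, 0.0566, 0.0418, 0.0467, 0.6675, -0.7431]
V = J·q̇ = [0.3106, -0.7170, -0.2577, 0.4548, 0.2110, 0.5100]

0.3106 -0.7170 -0.2577 0.4548 0.2110 0.5100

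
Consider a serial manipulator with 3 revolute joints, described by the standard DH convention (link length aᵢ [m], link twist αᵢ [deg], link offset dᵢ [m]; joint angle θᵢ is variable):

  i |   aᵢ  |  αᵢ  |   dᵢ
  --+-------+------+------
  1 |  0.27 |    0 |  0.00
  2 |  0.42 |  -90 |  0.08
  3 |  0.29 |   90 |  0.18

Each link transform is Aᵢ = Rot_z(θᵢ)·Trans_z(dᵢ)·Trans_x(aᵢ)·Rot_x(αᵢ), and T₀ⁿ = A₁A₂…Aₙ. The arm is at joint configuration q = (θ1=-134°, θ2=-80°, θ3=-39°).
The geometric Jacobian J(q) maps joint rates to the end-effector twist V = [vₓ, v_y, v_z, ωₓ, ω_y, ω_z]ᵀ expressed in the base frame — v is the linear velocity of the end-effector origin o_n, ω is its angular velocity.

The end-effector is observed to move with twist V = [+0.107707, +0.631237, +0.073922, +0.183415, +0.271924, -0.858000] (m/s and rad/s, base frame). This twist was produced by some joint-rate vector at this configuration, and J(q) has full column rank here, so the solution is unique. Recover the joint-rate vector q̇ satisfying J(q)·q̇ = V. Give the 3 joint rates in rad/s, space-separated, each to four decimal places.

-0.6360 -0.2220 -0.3280

o_n = [-0.8233, 0.0174, 0.2625]
J₁: ẑ×o_n = [-0.0174, -0.8233, 0.0000], ω = ẑ
J2: z=[0.0000, 0.0000, 1.0000] o=[-0.1876, -0.1942, 0.0000] → [-0.2117, -0.6357, 0.0000, 0.0000, 0.0000, 1.0000]
J3: z=[-0.5592, -0.8290, 0.0000] o=[-0.5358, 0.0406, 0.0800] → [-0.1513, 0.1021, -0.2254, -0.5592, -0.8290, 0.0000]
q̇ = J⁺·V = [-0.6360, -0.2220, -0.3280]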